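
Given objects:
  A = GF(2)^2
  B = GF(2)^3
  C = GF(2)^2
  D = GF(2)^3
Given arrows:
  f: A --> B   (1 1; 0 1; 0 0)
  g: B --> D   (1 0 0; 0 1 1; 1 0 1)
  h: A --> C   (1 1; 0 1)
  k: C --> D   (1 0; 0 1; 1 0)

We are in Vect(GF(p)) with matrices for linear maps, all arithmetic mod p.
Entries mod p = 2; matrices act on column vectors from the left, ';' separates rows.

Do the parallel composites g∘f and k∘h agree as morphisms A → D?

Answer: COMMUTES

Derivation:
Path 1 = f;g:
  e0=[1,0] f-->[1,0,0] g-->[1,0,1]
  e1=[0,1] f-->[1,1,0] g-->[1,1,1]
  ⟦path⟧₁ = (1 1; 0 1; 1 1)
Path 2 = h;k:
  e0=[1,0] h-->[1,0] k-->[1,0,1]
  e1=[0,1] h-->[1,1] k-->[1,1,1]
  ⟦path⟧₂ = (1 1; 0 1; 1 1)
Equal? same morphism ✓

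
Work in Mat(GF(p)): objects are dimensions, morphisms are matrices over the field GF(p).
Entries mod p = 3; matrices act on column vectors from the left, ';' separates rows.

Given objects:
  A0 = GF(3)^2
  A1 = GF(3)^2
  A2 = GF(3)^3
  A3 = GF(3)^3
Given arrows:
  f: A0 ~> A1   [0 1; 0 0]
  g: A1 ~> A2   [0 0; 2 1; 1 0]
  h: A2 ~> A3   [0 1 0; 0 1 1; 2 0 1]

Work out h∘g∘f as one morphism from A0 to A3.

  e0=[1,0] f~>[0,0] g~>[0,0,0] h~>[0,0,0]
  e1=[0,1] f~>[1,0] g~>[0,2,1] h~>[2,0,1]
result: [0 2; 0 0; 0 1]

Answer: [0 2; 0 0; 0 1]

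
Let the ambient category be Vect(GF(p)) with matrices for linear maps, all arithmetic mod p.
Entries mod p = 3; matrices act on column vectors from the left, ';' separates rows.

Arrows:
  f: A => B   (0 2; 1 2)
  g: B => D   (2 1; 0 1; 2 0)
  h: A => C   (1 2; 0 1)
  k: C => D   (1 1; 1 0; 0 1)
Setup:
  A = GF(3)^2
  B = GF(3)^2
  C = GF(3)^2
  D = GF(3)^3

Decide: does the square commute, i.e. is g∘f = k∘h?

Path 1 = f;g:
  e0=(1,0) f=>(0,1) g=>(1,1,0)
  e1=(0,1) f=>(2,2) g=>(0,2,1)
  composite₁ = (1 0; 1 2; 0 1)
Path 2 = h;k:
  e0=(1,0) h=>(1,0) k=>(1,1,0)
  e1=(0,1) h=>(2,1) k=>(0,2,1)
  composite₂ = (1 0; 1 2; 0 1)
Equal? same morphism ✓

Answer: COMMUTES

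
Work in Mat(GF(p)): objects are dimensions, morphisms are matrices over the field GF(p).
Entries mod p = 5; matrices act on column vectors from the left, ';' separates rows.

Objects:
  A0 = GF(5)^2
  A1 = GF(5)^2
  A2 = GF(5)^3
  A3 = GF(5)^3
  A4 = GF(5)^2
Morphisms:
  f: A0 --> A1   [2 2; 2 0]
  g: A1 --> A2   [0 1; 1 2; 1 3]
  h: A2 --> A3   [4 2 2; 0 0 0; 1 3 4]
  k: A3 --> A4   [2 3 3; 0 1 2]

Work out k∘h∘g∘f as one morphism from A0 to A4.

Answer: [3 3; 4 3]

Derivation:
  e0=⟨1,0⟩ f-->⟨2,2⟩ g-->⟨2,1,3⟩ h-->⟨1,0,2⟩ k-->⟨3,4⟩
  e1=⟨0,1⟩ f-->⟨2,0⟩ g-->⟨0,2,2⟩ h-->⟨3,0,4⟩ k-->⟨3,3⟩
result: [3 3; 4 3]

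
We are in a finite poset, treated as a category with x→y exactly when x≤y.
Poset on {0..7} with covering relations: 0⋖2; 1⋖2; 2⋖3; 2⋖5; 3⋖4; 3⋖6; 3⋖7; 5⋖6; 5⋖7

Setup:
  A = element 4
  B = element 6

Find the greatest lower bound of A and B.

{x : x≤A ∧ x≤B} = {0,1,2,3}  (A=4, B=6)
  0 ≤ 3
  1 ≤ 3
  2 ≤ 3
  3 ≤ 3
glb = 3

Answer: A∧B = 3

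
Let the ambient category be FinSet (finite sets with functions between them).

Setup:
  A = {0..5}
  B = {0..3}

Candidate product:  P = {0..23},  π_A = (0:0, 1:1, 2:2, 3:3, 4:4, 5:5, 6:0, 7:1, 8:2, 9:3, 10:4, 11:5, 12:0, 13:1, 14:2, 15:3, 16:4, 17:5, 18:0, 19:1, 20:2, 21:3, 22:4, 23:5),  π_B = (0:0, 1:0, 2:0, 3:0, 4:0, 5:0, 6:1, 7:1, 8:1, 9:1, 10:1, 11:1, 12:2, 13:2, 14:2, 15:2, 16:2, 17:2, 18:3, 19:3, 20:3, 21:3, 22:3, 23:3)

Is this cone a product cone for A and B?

Answer: VALID PRODUCT

Work:
|A|·|B| = 6·4 = 24;  |P| = 24
Check the pairing map k ↦ (π_A(k), π_B(k)):
  0 : (0,0)
  1 : (1,0)
  2 : (2,0)
  3 : (3,0)
  4 : (4,0)
  5 : (5,0)
  6 : (0,1)
  7 : (1,1)
  8 : (2,1)
  9 : (3,1)
  10 : (4,1)
  11 : (5,1)
  12 : (0,2)
  13 : (1,2)
  14 : (2,2)
  15 : (3,2)
  16 : (4,2)
  17 : (5,2)
  18 : (0,3)
  19 : (1,3)
  20 : (2,3)
  21 : (3,3)
  22 : (4,3)
  23 : (5,3)
distinct pairs in image: 24 / 24 needed
  → bijection onto A×B; projections well-typed.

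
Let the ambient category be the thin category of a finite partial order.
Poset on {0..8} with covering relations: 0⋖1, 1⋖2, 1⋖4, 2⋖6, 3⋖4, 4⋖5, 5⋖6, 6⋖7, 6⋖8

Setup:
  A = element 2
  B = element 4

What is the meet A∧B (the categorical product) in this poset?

Answer: A∧B = 1

Work:
Common predecessors of 2,4: {0,1}
  0 ⊑ 1
  1 ⊑ 1
glb = 1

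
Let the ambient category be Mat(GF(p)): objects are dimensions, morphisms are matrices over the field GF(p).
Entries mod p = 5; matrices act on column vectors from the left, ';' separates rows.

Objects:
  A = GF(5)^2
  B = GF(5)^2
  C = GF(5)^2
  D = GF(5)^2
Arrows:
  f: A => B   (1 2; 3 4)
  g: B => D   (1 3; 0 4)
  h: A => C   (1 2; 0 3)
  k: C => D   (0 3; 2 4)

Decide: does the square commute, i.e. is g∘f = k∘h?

1) trace f;g:
  e0=⟨1,0⟩ f=>⟨1,3⟩ g=>⟨0,2⟩
  e1=⟨0,1⟩ f=>⟨2,4⟩ g=>⟨4,1⟩
  result₁ = (0 4; 2 1)
2) trace h;k:
  e0=⟨1,0⟩ h=>⟨1,0⟩ k=>⟨0,2⟩
  e1=⟨0,1⟩ h=>⟨2,3⟩ k=>⟨4,1⟩
  result₂ = (0 4; 2 1)
Equal? YES — commutes

Answer: COMMUTES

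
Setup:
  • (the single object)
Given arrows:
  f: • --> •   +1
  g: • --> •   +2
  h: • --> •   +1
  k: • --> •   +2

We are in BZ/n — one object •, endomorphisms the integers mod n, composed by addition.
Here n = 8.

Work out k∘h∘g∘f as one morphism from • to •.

  0 +1≡1 +2≡3 +1≡4 +2≡6  (mod 8)
result: +6

Answer: +6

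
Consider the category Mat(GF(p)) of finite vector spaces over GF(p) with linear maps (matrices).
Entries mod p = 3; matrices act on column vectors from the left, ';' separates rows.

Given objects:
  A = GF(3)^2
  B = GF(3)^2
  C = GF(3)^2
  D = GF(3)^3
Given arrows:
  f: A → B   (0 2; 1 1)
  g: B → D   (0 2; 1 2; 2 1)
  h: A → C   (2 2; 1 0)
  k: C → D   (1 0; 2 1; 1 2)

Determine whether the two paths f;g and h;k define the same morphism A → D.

Along f;g (path 1):
  e0=(1,0) f→(0,1) g→(2,2,1)
  e1=(0,1) f→(2,1) g→(2,1,2)
  composite₁ = (2 2; 2 1; 1 2)
Along h;k (path 2):
  e0=(1,0) h→(2,1) k→(2,2,1)
  e1=(0,1) h→(2,0) k→(2,1,2)
  composite₂ = (2 2; 2 1; 1 2)
Equal? YES — commutes

Answer: COMMUTES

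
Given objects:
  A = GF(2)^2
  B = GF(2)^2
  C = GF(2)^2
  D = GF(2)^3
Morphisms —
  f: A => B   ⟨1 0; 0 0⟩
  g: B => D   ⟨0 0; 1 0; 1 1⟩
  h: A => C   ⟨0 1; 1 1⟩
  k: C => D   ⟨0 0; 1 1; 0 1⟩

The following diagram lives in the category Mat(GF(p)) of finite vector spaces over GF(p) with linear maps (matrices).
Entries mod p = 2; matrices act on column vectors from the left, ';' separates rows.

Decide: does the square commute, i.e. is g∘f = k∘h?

Answer: DOES NOT COMMUTE

Trace:
1) trace f;g:
  e0=[1,0] f=>[1,0] g=>[0,1,1]
  e1=[0,1] f=>[0,0] g=>[0,0,0]
  ⟦path⟧₁ = ⟨0 0; 1 0; 1 0⟩
2) trace h;k:
  e0=[1,0] h=>[0,1] k=>[0,1,1]
  e1=[0,1] h=>[1,1] k=>[0,0,1]
  ⟦path⟧₂ = ⟨0 0; 1 0; 1 1⟩
Equal? NO — does not commute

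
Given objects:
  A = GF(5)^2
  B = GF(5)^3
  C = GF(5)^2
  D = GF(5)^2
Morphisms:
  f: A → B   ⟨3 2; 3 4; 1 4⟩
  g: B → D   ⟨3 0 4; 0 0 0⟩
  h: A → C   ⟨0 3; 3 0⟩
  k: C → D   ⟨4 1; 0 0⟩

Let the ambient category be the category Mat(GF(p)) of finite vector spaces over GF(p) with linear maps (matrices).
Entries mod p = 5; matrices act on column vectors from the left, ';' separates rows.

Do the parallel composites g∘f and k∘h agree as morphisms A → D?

Along f;g (path 1):
  e0=[1,0] f→[3,3,1] g→[3,0]
  e1=[0,1] f→[2,4,4] g→[2,0]
  composite₁ = ⟨3 2; 0 0⟩
Along h;k (path 2):
  e0=[1,0] h→[0,3] k→[3,0]
  e1=[0,1] h→[3,0] k→[2,0]
  composite₂ = ⟨3 2; 0 0⟩
Equal? equal; square commutes

Answer: COMMUTES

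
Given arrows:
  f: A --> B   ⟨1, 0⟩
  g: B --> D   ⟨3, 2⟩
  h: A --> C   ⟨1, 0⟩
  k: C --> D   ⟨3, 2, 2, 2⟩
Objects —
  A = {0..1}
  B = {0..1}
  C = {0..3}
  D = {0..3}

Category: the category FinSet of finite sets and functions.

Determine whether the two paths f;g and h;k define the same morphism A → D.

Along f;g (path 1):
  0 f-->1 g-->2
  1 f-->0 g-->3
  result₁ = ⟨2, 3⟩
Along h;k (path 2):
  0 h-->1 k-->2
  1 h-->0 k-->3
  result₂ = ⟨2, 3⟩
Equal? YES — commutes

Answer: COMMUTES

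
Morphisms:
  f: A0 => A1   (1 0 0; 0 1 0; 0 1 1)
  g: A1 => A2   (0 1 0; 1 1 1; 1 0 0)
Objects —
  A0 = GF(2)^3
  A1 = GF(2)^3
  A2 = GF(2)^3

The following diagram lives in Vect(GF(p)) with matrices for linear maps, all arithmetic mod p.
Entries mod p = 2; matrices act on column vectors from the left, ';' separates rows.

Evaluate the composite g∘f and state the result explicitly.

  e0=(1,0,0) f=>(1,0,0) g=>(0,1,1)
  e1=(0,1,0) f=>(0,1,1) g=>(1,0,0)
  e2=(0,0,1) f=>(0,0,1) g=>(0,1,0)
composite: (0 1 0; 1 0 1; 1 0 0)

Answer: (0 1 0; 1 0 1; 1 0 0)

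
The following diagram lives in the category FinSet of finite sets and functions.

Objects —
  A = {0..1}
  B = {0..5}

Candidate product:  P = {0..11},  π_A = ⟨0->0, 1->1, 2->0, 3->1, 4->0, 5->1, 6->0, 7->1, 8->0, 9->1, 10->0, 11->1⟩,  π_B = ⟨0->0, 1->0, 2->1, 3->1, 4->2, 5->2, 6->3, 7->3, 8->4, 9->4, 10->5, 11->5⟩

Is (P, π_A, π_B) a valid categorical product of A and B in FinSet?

Answer: VALID PRODUCT

Trace:
|A|·|B| = 2·6 = 12;  |P| = 12
Check the pairing map k ↦ (π_A(k), π_B(k)):
  0 -> (0,0)
  1 -> (1,0)
  2 -> (0,1)
  3 -> (1,1)
  4 -> (0,2)
  5 -> (1,2)
  6 -> (0,3)
  7 -> (1,3)
  8 -> (0,4)
  9 -> (1,4)
  10 -> (0,5)
  11 -> (1,5)
distinct pairs in image: 12 / 12 needed
  → bijection onto A×B; projections well-typed.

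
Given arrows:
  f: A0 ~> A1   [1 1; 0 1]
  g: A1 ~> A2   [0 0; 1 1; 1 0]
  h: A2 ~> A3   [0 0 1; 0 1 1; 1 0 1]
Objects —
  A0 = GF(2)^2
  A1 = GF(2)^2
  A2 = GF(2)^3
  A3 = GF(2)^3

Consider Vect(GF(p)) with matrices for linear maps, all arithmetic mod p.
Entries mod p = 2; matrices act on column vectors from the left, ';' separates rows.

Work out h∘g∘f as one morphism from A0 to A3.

  e0=[1,0] f~>[1,0] g~>[0,1,1] h~>[1,0,1]
  e1=[0,1] f~>[1,1] g~>[0,0,1] h~>[1,1,1]
⟦path⟧: [1 1; 0 1; 1 1]

Answer: [1 1; 0 1; 1 1]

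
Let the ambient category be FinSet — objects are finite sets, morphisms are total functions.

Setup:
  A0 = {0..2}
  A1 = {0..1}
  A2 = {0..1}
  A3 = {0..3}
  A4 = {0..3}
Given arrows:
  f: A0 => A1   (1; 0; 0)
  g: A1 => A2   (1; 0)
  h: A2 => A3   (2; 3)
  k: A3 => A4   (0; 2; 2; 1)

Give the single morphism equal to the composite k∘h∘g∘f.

  0 f=>1 g=>0 h=>2 k=>2
  1 f=>0 g=>1 h=>3 k=>1
  2 f=>0 g=>1 h=>3 k=>1
⟦path⟧: (2; 1; 1)

Answer: (2; 1; 1)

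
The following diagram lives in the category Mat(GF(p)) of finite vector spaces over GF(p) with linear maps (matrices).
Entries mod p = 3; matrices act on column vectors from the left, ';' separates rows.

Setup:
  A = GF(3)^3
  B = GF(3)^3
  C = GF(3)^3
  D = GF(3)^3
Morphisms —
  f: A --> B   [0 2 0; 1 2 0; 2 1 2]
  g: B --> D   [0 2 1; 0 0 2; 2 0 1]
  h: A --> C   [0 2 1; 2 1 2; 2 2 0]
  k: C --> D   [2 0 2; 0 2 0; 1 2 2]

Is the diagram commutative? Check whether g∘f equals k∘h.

1) trace f;g:
  e0=⟨1,0,0⟩ f-->⟨0,1,2⟩ g-->⟨1,1,2⟩
  e1=⟨0,1,0⟩ f-->⟨2,2,1⟩ g-->⟨2,2,2⟩
  e2=⟨0,0,1⟩ f-->⟨0,0,2⟩ g-->⟨2,1,2⟩
  ⟦path⟧₁ = [1 2 2; 1 2 1; 2 2 2]
2) trace h;k:
  e0=⟨1,0,0⟩ h-->⟨0,2,2⟩ k-->⟨1,1,2⟩
  e1=⟨0,1,0⟩ h-->⟨2,1,2⟩ k-->⟨2,2,2⟩
  e2=⟨0,0,1⟩ h-->⟨1,2,0⟩ k-->⟨2,1,2⟩
  ⟦path⟧₂ = [1 2 2; 1 2 1; 2 2 2]
Equal? equal; square commutes

Answer: COMMUTES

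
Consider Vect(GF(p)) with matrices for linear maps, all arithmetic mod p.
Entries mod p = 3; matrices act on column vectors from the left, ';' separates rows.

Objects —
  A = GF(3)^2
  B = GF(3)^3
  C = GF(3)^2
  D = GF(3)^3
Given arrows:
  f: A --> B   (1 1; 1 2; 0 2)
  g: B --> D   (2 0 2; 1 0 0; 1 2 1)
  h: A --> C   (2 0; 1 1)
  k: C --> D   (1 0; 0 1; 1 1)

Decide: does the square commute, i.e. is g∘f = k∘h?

Along f;g (path 1):
  e0=(1,0) f-->(1,1,0) g-->(2,1,0)
  e1=(0,1) f-->(1,2,2) g-->(0,1,1)
  result₁ = (2 0; 1 1; 0 1)
Along h;k (path 2):
  e0=(1,0) h-->(2,1) k-->(2,1,0)
  e1=(0,1) h-->(0,1) k-->(0,1,1)
  result₂ = (2 0; 1 1; 0 1)
Equal? equal; square commutes

Answer: COMMUTES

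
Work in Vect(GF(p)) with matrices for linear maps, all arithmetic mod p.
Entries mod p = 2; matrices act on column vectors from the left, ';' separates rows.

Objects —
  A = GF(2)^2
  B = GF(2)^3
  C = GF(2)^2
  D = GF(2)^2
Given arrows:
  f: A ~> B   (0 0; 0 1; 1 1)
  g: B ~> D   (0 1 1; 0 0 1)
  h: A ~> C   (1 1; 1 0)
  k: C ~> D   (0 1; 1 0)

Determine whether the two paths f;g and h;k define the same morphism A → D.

Answer: COMMUTES

Derivation:
Along f;g (path 1):
  e0=[1,0] f~>[0,0,1] g~>[1,1]
  e1=[0,1] f~>[0,1,1] g~>[0,1]
  result₁ = (1 0; 1 1)
Along h;k (path 2):
  e0=[1,0] h~>[1,1] k~>[1,1]
  e1=[0,1] h~>[1,0] k~>[0,1]
  result₂ = (1 0; 1 1)
Equal? YES — commutes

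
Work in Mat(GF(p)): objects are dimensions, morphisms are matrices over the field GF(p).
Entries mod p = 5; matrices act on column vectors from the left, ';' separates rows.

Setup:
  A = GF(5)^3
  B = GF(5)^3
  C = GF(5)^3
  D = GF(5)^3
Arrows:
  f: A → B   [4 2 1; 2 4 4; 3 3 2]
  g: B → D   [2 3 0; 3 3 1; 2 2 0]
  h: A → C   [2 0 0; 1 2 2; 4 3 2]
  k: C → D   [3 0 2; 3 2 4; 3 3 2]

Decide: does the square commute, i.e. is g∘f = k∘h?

Answer: DOES NOT COMMUTE

Derivation:
1) trace f;g:
  e0=⟨1,0,0⟩ f→⟨4,2,3⟩ g→⟨4,1,2⟩
  e1=⟨0,1,0⟩ f→⟨2,4,3⟩ g→⟨1,1,2⟩
  e2=⟨0,0,1⟩ f→⟨1,4,2⟩ g→⟨4,2,0⟩
  result₁ = [4 1 4; 1 1 2; 2 2 0]
2) trace h;k:
  e0=⟨1,0,0⟩ h→⟨2,1,4⟩ k→⟨4,4,2⟩
  e1=⟨0,1,0⟩ h→⟨0,2,3⟩ k→⟨1,1,2⟩
  e2=⟨0,0,1⟩ h→⟨0,2,2⟩ k→⟨4,2,0⟩
  result₂ = [4 1 4; 4 1 2; 2 2 0]
Equal? distinct morphisms ✗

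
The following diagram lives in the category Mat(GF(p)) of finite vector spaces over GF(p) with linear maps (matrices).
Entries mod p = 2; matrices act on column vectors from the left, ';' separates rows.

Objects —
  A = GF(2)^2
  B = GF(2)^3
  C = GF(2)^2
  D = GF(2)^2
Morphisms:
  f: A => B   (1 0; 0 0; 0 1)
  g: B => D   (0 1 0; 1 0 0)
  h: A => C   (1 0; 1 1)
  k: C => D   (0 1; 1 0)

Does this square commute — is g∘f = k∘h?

1) trace f;g:
  e0=(1,0) f=>(1,0,0) g=>(0,1)
  e1=(0,1) f=>(0,0,1) g=>(0,0)
  result₁ = (0 0; 1 0)
2) trace h;k:
  e0=(1,0) h=>(1,1) k=>(1,1)
  e1=(0,1) h=>(0,1) k=>(1,0)
  result₂ = (1 1; 1 0)
Equal? NO — does not commute

Answer: DOES NOT COMMUTE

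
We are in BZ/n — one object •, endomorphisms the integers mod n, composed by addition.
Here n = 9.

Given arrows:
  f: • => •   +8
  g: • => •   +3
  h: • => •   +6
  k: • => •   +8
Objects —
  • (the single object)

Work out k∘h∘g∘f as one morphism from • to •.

  0 +8≡8 +3≡2 +6≡8 +8≡7  (mod 9)
composite: +7

Answer: +7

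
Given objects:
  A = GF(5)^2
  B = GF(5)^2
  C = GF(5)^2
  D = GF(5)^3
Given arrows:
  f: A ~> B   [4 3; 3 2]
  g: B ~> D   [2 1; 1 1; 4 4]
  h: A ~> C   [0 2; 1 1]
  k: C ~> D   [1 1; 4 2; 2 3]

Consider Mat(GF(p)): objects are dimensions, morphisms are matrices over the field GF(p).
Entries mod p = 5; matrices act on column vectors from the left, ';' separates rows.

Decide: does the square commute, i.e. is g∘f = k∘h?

Answer: DOES NOT COMMUTE

Work:
Path 1 = f;g:
  e0=⟨1,0⟩ f~>⟨4,3⟩ g~>⟨1,2,3⟩
  e1=⟨0,1⟩ f~>⟨3,2⟩ g~>⟨3,0,0⟩
  composite₁ = [1 3; 2 0; 3 0]
Path 2 = h;k:
  e0=⟨1,0⟩ h~>⟨0,1⟩ k~>⟨1,2,3⟩
  e1=⟨0,1⟩ h~>⟨2,1⟩ k~>⟨3,0,2⟩
  composite₂ = [1 3; 2 0; 3 2]
Equal? NO — does not commute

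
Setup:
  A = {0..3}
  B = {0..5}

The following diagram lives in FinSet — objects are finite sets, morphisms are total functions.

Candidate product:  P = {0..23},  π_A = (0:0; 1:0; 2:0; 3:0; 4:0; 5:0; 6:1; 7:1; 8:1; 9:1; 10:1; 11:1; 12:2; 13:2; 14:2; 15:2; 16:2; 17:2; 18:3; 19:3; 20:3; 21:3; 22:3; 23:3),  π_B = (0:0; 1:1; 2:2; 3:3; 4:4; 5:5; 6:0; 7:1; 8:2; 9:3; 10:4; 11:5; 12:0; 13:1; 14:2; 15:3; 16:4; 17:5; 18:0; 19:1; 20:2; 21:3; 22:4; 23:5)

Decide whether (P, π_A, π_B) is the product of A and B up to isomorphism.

Answer: VALID PRODUCT

Derivation:
|A|·|B| = 4·6 = 24;  |P| = 24
Check the pairing map k ↦ (π_A(k), π_B(k)):
  0 : (0,0)
  1 : (0,1)
  2 : (0,2)
  3 : (0,3)
  4 : (0,4)
  5 : (0,5)
  6 : (1,0)
  7 : (1,1)
  8 : (1,2)
  9 : (1,3)
  10 : (1,4)
  11 : (1,5)
  12 : (2,0)
  13 : (2,1)
  14 : (2,2)
  15 : (2,3)
  16 : (2,4)
  17 : (2,5)
  18 : (3,0)
  19 : (3,1)
  20 : (3,2)
  21 : (3,3)
  22 : (3,4)
  23 : (3,5)
distinct pairs in image: 24 / 24 needed
  → bijection onto A×B; projections well-typed.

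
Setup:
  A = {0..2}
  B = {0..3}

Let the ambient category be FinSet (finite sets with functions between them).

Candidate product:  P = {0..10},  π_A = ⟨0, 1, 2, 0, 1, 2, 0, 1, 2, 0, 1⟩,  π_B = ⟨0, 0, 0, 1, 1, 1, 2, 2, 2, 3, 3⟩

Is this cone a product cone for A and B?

Answer: NOT A VALID PRODUCT — |P|=11 ≠ |A|·|B|=12

Trace:
|A|·|B| = 3·4 = 12;  |P| = 11
  → cardinalities differ; no bijection possible.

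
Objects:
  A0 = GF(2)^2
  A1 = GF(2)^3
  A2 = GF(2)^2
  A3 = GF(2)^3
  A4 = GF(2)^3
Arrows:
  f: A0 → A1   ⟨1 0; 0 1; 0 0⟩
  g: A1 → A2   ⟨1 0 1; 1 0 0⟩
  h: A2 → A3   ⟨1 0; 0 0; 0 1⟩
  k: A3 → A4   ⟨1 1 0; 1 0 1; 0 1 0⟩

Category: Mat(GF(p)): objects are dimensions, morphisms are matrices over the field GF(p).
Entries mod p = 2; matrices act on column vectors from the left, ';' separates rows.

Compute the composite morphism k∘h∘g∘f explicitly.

Answer: ⟨1 0; 0 0; 0 0⟩

Derivation:
  e0=⟨1,0⟩ f→⟨1,0,0⟩ g→⟨1,1⟩ h→⟨1,0,1⟩ k→⟨1,0,0⟩
  e1=⟨0,1⟩ f→⟨0,1,0⟩ g→⟨0,0⟩ h→⟨0,0,0⟩ k→⟨0,0,0⟩
composite: ⟨1 0; 0 0; 0 0⟩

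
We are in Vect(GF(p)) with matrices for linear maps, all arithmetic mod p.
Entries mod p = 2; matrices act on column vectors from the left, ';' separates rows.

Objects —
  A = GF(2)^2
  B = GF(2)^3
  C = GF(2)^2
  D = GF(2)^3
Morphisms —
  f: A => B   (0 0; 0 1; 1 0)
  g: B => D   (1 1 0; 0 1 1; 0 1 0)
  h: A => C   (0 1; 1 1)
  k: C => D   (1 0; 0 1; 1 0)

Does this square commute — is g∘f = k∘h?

Answer: COMMUTES

Work:
1) trace f;g:
  e0=(1,0) f=>(0,0,1) g=>(0,1,0)
  e1=(0,1) f=>(0,1,0) g=>(1,1,1)
  result₁ = (0 1; 1 1; 0 1)
2) trace h;k:
  e0=(1,0) h=>(0,1) k=>(0,1,0)
  e1=(0,1) h=>(1,1) k=>(1,1,1)
  result₂ = (0 1; 1 1; 0 1)
Equal? YES — commutes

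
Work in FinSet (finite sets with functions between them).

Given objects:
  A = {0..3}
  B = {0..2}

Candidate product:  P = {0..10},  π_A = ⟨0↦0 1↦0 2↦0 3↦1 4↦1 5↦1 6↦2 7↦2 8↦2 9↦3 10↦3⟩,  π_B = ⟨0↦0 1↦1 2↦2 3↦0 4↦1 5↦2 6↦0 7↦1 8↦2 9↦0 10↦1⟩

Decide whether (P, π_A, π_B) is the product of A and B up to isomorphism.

|A|·|B| = 4·3 = 12;  |P| = 11
  → cardinalities differ; no bijection possible.

Answer: NOT A VALID PRODUCT — |P|=11 ≠ |A|·|B|=12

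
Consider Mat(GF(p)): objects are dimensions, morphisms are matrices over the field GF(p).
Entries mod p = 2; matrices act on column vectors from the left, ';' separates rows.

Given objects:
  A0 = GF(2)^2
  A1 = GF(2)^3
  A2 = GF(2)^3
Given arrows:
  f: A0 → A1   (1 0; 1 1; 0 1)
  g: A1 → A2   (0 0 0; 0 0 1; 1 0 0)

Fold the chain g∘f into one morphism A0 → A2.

Answer: (0 0; 0 1; 1 0)

Derivation:
  e0=[1,0] f→[1,1,0] g→[0,0,1]
  e1=[0,1] f→[0,1,1] g→[0,1,0]
⟦path⟧: (0 0; 0 1; 1 0)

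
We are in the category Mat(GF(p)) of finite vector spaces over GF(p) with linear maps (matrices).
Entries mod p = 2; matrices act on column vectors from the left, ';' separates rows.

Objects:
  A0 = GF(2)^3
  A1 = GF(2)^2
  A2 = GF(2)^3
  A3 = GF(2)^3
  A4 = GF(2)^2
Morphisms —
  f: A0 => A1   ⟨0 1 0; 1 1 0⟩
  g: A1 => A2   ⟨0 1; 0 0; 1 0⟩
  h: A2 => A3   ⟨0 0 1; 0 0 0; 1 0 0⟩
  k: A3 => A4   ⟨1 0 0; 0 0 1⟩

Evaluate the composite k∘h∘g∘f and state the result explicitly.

  e0=(1,0,0) f=>(0,1) g=>(1,0,0) h=>(0,0,1) k=>(0,1)
  e1=(0,1,0) f=>(1,1) g=>(1,0,1) h=>(1,0,1) k=>(1,1)
  e2=(0,0,1) f=>(0,0) g=>(0,0,0) h=>(0,0,0) k=>(0,0)
⟦path⟧: ⟨0 1 0; 1 1 0⟩

Answer: ⟨0 1 0; 1 1 0⟩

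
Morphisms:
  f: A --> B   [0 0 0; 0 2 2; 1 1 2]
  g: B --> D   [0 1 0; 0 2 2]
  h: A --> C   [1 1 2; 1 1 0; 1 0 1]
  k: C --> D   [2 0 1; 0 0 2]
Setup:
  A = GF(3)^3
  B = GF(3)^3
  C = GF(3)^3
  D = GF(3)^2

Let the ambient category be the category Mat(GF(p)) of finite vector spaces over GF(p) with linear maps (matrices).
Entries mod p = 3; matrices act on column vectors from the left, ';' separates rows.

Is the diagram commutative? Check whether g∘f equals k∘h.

Along f;g (path 1):
  e0=(1,0,0) f-->(0,0,1) g-->(0,2)
  e1=(0,1,0) f-->(0,2,1) g-->(2,0)
  e2=(0,0,1) f-->(0,2,2) g-->(2,2)
  ⟦path⟧₁ = [0 2 2; 2 0 2]
Along h;k (path 2):
  e0=(1,0,0) h-->(1,1,1) k-->(0,2)
  e1=(0,1,0) h-->(1,1,0) k-->(2,0)
  e2=(0,0,1) h-->(2,0,1) k-->(2,2)
  ⟦path⟧₂ = [0 2 2; 2 0 2]
Equal? equal; square commutes

Answer: COMMUTES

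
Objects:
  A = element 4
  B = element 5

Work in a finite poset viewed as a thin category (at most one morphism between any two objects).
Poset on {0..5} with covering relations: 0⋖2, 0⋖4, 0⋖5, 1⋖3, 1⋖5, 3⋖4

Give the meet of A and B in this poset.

{x : x<=A ∧ x<=B} = {0,1}  (A=4, B=5)
  maximal lower bounds 0 and 1 are incomparable: neither 0<=1 nor 1<=0
→ no greatest lower bound exists

Answer: NO MEET EXISTS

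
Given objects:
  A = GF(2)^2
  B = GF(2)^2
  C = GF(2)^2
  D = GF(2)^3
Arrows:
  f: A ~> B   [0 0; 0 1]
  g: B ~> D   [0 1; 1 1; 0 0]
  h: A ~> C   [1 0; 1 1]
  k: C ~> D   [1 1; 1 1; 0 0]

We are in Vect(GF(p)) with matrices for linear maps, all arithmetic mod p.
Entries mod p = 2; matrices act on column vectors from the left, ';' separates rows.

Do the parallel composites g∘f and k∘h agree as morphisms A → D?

Along f;g (path 1):
  e0=⟨1,0⟩ f~>⟨0,0⟩ g~>⟨0,0,0⟩
  e1=⟨0,1⟩ f~>⟨0,1⟩ g~>⟨1,1,0⟩
  ⟦path⟧₁ = [0 1; 0 1; 0 0]
Along h;k (path 2):
  e0=⟨1,0⟩ h~>⟨1,1⟩ k~>⟨0,0,0⟩
  e1=⟨0,1⟩ h~>⟨0,1⟩ k~>⟨1,1,0⟩
  ⟦path⟧₂ = [0 1; 0 1; 0 0]
Equal? YES — commutes

Answer: COMMUTES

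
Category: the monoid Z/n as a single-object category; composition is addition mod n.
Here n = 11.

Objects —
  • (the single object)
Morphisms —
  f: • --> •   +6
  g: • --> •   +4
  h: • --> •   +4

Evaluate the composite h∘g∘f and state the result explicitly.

  0 +6≡6 +4≡10 +4≡3  (mod 11)
⟦path⟧: +3

Answer: +3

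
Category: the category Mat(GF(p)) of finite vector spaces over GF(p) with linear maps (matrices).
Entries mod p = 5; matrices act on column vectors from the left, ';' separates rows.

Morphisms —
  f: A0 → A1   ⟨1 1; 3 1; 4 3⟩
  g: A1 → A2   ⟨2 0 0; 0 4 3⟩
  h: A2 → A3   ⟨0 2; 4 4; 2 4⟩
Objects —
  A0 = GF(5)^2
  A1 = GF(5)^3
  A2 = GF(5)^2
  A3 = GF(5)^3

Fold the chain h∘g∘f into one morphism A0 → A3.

Answer: ⟨3 1; 4 0; 0 1⟩

Trace:
  e0=[1,0] f→[1,3,4] g→[2,4] h→[3,4,0]
  e1=[0,1] f→[1,1,3] g→[2,3] h→[1,0,1]
result: ⟨3 1; 4 0; 0 1⟩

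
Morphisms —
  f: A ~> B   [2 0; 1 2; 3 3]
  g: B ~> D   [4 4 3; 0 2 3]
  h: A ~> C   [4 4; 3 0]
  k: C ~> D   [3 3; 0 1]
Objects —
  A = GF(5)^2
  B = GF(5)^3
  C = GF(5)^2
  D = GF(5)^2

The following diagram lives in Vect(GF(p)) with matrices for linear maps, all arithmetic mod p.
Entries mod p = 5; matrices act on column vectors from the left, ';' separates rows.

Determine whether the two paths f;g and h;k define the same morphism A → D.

Along f;g (path 1):
  e0=(1,0) f~>(2,1,3) g~>(1,1)
  e1=(0,1) f~>(0,2,3) g~>(2,3)
  ⟦path⟧₁ = [1 2; 1 3]
Along h;k (path 2):
  e0=(1,0) h~>(4,3) k~>(1,3)
  e1=(0,1) h~>(4,0) k~>(2,0)
  ⟦path⟧₂ = [1 2; 3 0]
Equal? distinct morphisms ✗

Answer: DOES NOT COMMUTE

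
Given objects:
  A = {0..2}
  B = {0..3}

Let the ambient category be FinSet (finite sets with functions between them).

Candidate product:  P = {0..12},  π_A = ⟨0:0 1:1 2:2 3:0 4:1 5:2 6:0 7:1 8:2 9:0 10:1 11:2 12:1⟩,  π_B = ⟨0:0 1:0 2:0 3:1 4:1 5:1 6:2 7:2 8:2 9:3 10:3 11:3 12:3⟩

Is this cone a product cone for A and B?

|A|·|B| = 3·4 = 12;  |P| = 13
  → cardinalities differ; no bijection possible.

Answer: NOT A VALID PRODUCT — |P|=13 ≠ |A|·|B|=12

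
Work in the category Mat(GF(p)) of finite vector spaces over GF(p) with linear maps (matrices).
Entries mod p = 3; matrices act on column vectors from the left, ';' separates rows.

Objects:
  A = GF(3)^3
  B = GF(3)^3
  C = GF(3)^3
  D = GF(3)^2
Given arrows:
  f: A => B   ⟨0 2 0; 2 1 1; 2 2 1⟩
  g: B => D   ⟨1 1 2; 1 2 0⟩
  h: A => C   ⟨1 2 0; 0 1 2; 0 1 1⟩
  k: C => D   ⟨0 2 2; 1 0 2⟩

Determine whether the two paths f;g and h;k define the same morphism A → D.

1) trace f;g:
  e0=⟨1,0,0⟩ f=>⟨0,2,2⟩ g=>⟨0,1⟩
  e1=⟨0,1,0⟩ f=>⟨2,1,2⟩ g=>⟨1,1⟩
  e2=⟨0,0,1⟩ f=>⟨0,1,1⟩ g=>⟨0,2⟩
  result₁ = ⟨0 1 0; 1 1 2⟩
2) trace h;k:
  e0=⟨1,0,0⟩ h=>⟨1,0,0⟩ k=>⟨0,1⟩
  e1=⟨0,1,0⟩ h=>⟨2,1,1⟩ k=>⟨1,1⟩
  e2=⟨0,0,1⟩ h=>⟨0,2,1⟩ k=>⟨0,2⟩
  result₂ = ⟨0 1 0; 1 1 2⟩
Equal? equal; square commutes

Answer: COMMUTES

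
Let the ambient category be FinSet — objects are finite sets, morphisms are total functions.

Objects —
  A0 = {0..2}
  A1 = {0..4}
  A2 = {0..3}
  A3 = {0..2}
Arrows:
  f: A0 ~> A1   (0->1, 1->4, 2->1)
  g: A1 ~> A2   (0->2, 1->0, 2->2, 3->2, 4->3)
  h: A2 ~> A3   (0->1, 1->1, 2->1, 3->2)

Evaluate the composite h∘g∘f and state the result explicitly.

Answer: (0->1, 1->2, 2->1)

Derivation:
  0 f~>1 g~>0 h~>1
  1 f~>4 g~>3 h~>2
  2 f~>1 g~>0 h~>1
result: (0->1, 1->2, 2->1)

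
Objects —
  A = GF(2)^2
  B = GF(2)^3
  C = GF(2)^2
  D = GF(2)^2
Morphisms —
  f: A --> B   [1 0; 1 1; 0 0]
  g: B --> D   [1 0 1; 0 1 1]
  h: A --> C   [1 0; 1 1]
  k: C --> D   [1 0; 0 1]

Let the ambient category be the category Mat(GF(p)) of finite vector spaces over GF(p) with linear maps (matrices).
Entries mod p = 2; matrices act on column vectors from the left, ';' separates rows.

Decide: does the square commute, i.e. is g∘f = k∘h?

1) trace f;g:
  e0=[1,0] f-->[1,1,0] g-->[1,1]
  e1=[0,1] f-->[0,1,0] g-->[0,1]
  composite₁ = [1 0; 1 1]
2) trace h;k:
  e0=[1,0] h-->[1,1] k-->[1,1]
  e1=[0,1] h-->[0,1] k-->[0,1]
  composite₂ = [1 0; 1 1]
Equal? same morphism ✓

Answer: COMMUTES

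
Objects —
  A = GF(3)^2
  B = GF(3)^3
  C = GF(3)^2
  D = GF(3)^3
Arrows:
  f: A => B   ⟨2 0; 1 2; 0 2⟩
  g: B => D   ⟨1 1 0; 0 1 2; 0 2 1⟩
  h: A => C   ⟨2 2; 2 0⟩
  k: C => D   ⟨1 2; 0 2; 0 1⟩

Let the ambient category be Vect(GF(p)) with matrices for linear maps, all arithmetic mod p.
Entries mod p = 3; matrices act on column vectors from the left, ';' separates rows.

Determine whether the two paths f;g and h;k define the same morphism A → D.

Answer: COMMUTES

Work:
1) trace f;g:
  e0=⟨1,0⟩ f=>⟨2,1,0⟩ g=>⟨0,1,2⟩
  e1=⟨0,1⟩ f=>⟨0,2,2⟩ g=>⟨2,0,0⟩
  ⟦path⟧₁ = ⟨0 2; 1 0; 2 0⟩
2) trace h;k:
  e0=⟨1,0⟩ h=>⟨2,2⟩ k=>⟨0,1,2⟩
  e1=⟨0,1⟩ h=>⟨2,0⟩ k=>⟨2,0,0⟩
  ⟦path⟧₂ = ⟨0 2; 1 0; 2 0⟩
Equal? YES — commutes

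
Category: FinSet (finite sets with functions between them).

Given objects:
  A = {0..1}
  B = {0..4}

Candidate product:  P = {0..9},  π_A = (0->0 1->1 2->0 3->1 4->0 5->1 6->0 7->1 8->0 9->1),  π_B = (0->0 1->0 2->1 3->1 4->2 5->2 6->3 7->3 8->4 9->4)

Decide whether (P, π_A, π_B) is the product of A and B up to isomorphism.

|A|·|B| = 2·5 = 10;  |P| = 10
Check the pairing map k ↦ (π_A(k), π_B(k)):
  0 -> (0,0)
  1 -> (1,0)
  2 -> (0,1)
  3 -> (1,1)
  4 -> (0,2)
  5 -> (1,2)
  6 -> (0,3)
  7 -> (1,3)
  8 -> (0,4)
  9 -> (1,4)
distinct pairs in image: 10 / 10 needed
  → bijection onto A×B; projections well-typed.

Answer: VALID PRODUCT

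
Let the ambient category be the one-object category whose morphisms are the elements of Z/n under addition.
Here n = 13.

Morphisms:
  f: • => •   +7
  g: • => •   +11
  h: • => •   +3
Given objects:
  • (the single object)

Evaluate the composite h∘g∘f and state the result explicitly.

Answer: +8

Trace:
  0 +7≡7 +11≡5 +3≡8  (mod 13)
result: +8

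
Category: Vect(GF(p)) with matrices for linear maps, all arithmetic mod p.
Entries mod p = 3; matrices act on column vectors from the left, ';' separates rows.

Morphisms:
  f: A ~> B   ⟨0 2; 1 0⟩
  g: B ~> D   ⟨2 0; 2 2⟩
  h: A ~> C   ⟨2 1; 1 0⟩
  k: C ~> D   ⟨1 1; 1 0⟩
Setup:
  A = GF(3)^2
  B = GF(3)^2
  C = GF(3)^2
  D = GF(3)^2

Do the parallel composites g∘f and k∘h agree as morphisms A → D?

Answer: COMMUTES

Work:
1) trace f;g:
  e0=⟨1,0⟩ f~>⟨0,1⟩ g~>⟨0,2⟩
  e1=⟨0,1⟩ f~>⟨2,0⟩ g~>⟨1,1⟩
  result₁ = ⟨0 1; 2 1⟩
2) trace h;k:
  e0=⟨1,0⟩ h~>⟨2,1⟩ k~>⟨0,2⟩
  e1=⟨0,1⟩ h~>⟨1,0⟩ k~>⟨1,1⟩
  result₂ = ⟨0 1; 2 1⟩
Equal? same morphism ✓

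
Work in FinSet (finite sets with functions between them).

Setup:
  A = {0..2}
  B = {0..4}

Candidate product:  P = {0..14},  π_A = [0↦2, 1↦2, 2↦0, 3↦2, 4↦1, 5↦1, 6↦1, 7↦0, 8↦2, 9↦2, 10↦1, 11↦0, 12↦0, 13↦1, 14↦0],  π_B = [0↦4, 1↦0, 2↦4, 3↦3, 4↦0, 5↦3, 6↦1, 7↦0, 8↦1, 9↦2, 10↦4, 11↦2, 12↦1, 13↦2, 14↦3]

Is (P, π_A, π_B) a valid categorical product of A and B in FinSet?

Answer: VALID PRODUCT

Work:
|A|·|B| = 3·5 = 15;  |P| = 15
Check the pairing map k ↦ (π_A(k), π_B(k)):
  0 ↦ (2,4)
  1 ↦ (2,0)
  2 ↦ (0,4)
  3 ↦ (2,3)
  4 ↦ (1,0)
  5 ↦ (1,3)
  6 ↦ (1,1)
  7 ↦ (0,0)
  8 ↦ (2,1)
  9 ↦ (2,2)
  10 ↦ (1,4)
  11 ↦ (0,2)
  12 ↦ (0,1)
  13 ↦ (1,2)
  14 ↦ (0,3)
distinct pairs in image: 15 / 15 needed
  → bijection onto A×B; projections well-typed.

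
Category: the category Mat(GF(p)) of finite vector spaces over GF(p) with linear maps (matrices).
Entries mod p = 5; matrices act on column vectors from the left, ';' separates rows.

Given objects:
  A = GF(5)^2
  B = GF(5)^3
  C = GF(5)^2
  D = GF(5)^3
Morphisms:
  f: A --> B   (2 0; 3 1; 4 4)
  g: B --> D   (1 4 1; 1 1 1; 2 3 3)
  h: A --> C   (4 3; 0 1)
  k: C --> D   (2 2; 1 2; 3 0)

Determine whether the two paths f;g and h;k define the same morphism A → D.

Answer: DOES NOT COMMUTE

Work:
Path 1 = f;g:
  e0=⟨1,0⟩ f-->⟨2,3,4⟩ g-->⟨3,4,0⟩
  e1=⟨0,1⟩ f-->⟨0,1,4⟩ g-->⟨3,0,0⟩
  composite₁ = (3 3; 4 0; 0 0)
Path 2 = h;k:
  e0=⟨1,0⟩ h-->⟨4,0⟩ k-->⟨3,4,2⟩
  e1=⟨0,1⟩ h-->⟨3,1⟩ k-->⟨3,0,4⟩
  composite₂ = (3 3; 4 0; 2 4)
Equal? NO — does not commute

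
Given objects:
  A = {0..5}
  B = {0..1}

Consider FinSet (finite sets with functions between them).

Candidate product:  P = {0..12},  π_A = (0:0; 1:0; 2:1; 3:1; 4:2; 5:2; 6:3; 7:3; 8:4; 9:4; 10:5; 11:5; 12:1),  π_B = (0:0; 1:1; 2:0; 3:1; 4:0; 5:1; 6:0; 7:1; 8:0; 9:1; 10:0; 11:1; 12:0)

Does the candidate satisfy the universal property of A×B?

Answer: NOT A VALID PRODUCT — |P|=13 ≠ |A|·|B|=12

Trace:
|A|·|B| = 6·2 = 12;  |P| = 13
  → cardinalities differ; no bijection possible.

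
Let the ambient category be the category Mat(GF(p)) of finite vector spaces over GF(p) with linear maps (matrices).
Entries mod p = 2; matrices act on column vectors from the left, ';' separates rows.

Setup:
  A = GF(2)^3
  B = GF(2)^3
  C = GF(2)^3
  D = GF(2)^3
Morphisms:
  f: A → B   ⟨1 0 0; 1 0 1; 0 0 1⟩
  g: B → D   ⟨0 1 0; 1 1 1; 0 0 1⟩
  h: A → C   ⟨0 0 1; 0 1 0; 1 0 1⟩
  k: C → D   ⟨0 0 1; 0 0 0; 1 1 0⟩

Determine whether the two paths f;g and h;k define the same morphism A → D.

Answer: DOES NOT COMMUTE

Derivation:
1) trace f;g:
  e0=⟨1,0,0⟩ f→⟨1,1,0⟩ g→⟨1,0,0⟩
  e1=⟨0,1,0⟩ f→⟨0,0,0⟩ g→⟨0,0,0⟩
  e2=⟨0,0,1⟩ f→⟨0,1,1⟩ g→⟨1,0,1⟩
  result₁ = ⟨1 0 1; 0 0 0; 0 0 1⟩
2) trace h;k:
  e0=⟨1,0,0⟩ h→⟨0,0,1⟩ k→⟨1,0,0⟩
  e1=⟨0,1,0⟩ h→⟨0,1,0⟩ k→⟨0,0,1⟩
  e2=⟨0,0,1⟩ h→⟨1,0,1⟩ k→⟨1,0,1⟩
  result₂ = ⟨1 0 1; 0 0 0; 0 1 1⟩
Equal? distinct morphisms ✗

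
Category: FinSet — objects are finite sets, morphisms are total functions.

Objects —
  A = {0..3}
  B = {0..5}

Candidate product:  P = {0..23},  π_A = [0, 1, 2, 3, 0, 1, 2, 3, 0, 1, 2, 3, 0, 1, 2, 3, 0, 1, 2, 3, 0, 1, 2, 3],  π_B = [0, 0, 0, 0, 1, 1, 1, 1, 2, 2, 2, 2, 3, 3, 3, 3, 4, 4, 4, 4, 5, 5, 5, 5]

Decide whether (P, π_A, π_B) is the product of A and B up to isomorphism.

Answer: VALID PRODUCT

Trace:
|A|·|B| = 4·6 = 24;  |P| = 24
Check the pairing map k ↦ (π_A(k), π_B(k)):
  0 -> (0,0)
  1 -> (1,0)
  2 -> (2,0)
  3 -> (3,0)
  4 -> (0,1)
  5 -> (1,1)
  6 -> (2,1)
  7 -> (3,1)
  8 -> (0,2)
  9 -> (1,2)
  10 -> (2,2)
  11 -> (3,2)
  12 -> (0,3)
  13 -> (1,3)
  14 -> (2,3)
  15 -> (3,3)
  16 -> (0,4)
  17 -> (1,4)
  18 -> (2,4)
  19 -> (3,4)
  20 -> (0,5)
  21 -> (1,5)
  22 -> (2,5)
  23 -> (3,5)
distinct pairs in image: 24 / 24 needed
  → bijection onto A×B; projections well-typed.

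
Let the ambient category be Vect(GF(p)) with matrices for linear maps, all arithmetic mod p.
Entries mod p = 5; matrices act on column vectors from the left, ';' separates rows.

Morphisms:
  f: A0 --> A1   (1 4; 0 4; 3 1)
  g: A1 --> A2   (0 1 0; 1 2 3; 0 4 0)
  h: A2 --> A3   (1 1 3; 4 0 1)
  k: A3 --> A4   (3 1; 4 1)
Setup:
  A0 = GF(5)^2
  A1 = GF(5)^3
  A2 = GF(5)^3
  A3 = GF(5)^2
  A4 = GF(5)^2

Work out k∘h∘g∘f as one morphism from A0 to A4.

  e0=⟨1,0⟩ f-->⟨1,0,3⟩ g-->⟨0,0,0⟩ h-->⟨0,0⟩ k-->⟨0,0⟩
  e1=⟨0,1⟩ f-->⟨4,4,1⟩ g-->⟨4,0,1⟩ h-->⟨2,2⟩ k-->⟨3,0⟩
⟦path⟧: (0 3; 0 0)

Answer: (0 3; 0 0)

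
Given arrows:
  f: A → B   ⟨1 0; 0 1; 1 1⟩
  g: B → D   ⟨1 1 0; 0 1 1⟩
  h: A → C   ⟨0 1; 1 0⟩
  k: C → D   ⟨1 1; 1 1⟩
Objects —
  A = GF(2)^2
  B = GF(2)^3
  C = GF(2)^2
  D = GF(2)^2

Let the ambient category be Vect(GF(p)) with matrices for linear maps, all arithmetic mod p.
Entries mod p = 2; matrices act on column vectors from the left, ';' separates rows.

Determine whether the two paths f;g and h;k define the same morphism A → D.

Answer: DOES NOT COMMUTE

Work:
Path 1 = f;g:
  e0=[1,0] f→[1,0,1] g→[1,1]
  e1=[0,1] f→[0,1,1] g→[1,0]
  ⟦path⟧₁ = ⟨1 1; 1 0⟩
Path 2 = h;k:
  e0=[1,0] h→[0,1] k→[1,1]
  e1=[0,1] h→[1,0] k→[1,1]
  ⟦path⟧₂ = ⟨1 1; 1 1⟩
Equal? differ; not commutative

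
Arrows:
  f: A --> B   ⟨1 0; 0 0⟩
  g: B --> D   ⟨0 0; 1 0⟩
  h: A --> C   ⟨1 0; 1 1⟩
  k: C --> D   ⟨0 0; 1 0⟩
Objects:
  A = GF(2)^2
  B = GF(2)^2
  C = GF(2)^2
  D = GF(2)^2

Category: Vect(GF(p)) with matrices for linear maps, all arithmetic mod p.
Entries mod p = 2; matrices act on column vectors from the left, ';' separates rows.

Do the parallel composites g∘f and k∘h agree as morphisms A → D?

Answer: COMMUTES

Trace:
Along f;g (path 1):
  e0=[1,0] f-->[1,0] g-->[0,1]
  e1=[0,1] f-->[0,0] g-->[0,0]
  composite₁ = ⟨0 0; 1 0⟩
Along h;k (path 2):
  e0=[1,0] h-->[1,1] k-->[0,1]
  e1=[0,1] h-->[0,1] k-->[0,0]
  composite₂ = ⟨0 0; 1 0⟩
Equal? YES — commutes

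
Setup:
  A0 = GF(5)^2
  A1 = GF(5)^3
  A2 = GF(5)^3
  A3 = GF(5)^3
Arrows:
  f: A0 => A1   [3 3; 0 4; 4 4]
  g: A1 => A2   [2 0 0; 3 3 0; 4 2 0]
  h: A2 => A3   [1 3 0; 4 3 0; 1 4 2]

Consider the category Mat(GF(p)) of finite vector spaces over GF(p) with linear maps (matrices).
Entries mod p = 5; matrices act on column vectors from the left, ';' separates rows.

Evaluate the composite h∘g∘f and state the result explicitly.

Answer: [3 4; 1 2; 1 0]

Derivation:
  e0=[1,0] f=>[3,0,4] g=>[1,4,2] h=>[3,1,1]
  e1=[0,1] f=>[3,4,4] g=>[1,1,0] h=>[4,2,0]
result: [3 4; 1 2; 1 0]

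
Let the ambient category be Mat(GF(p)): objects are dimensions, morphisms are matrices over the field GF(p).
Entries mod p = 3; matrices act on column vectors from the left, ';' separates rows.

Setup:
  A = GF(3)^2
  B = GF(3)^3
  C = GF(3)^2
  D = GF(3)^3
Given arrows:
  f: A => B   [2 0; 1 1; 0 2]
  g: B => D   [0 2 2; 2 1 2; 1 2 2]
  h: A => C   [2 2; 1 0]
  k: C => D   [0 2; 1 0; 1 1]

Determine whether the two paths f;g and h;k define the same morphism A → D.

Answer: DOES NOT COMMUTE

Trace:
Along f;g (path 1):
  e0=⟨1,0⟩ f=>⟨2,1,0⟩ g=>⟨2,2,1⟩
  e1=⟨0,1⟩ f=>⟨0,1,2⟩ g=>⟨0,2,0⟩
  result₁ = [2 0; 2 2; 1 0]
Along h;k (path 2):
  e0=⟨1,0⟩ h=>⟨2,1⟩ k=>⟨2,2,0⟩
  e1=⟨0,1⟩ h=>⟨2,0⟩ k=>⟨0,2,2⟩
  result₂ = [2 0; 2 2; 0 2]
Equal? NO — does not commute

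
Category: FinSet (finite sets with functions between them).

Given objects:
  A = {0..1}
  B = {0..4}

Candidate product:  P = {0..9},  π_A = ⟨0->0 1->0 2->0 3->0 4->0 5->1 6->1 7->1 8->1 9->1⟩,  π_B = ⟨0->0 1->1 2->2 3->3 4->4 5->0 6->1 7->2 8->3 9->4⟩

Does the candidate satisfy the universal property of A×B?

|A|·|B| = 2·5 = 10;  |P| = 10
Check the pairing map k ↦ (π_A(k), π_B(k)):
  0 -> (0,0)
  1 -> (0,1)
  2 -> (0,2)
  3 -> (0,3)
  4 -> (0,4)
  5 -> (1,0)
  6 -> (1,1)
  7 -> (1,2)
  8 -> (1,3)
  9 -> (1,4)
distinct pairs in image: 10 / 10 needed
  → bijection onto A×B; projections well-typed.

Answer: VALID PRODUCT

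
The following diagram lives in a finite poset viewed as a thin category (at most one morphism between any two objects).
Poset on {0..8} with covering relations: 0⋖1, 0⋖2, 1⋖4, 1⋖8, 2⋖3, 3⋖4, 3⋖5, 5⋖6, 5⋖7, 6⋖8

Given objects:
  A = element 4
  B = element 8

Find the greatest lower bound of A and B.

Lower bounds of A=4 and B=8: {0,1,2,3}
  maximal lower bounds 1 and 3 are incomparable: neither 1≤3 nor 3≤1
→ no greatest lower bound exists

Answer: NO MEET EXISTS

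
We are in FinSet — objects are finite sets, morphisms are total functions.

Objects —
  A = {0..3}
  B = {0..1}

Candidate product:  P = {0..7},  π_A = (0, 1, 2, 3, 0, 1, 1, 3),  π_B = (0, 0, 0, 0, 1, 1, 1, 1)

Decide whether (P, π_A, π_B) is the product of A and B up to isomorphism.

|A|·|B| = 4·2 = 8;  |P| = 8
Check the pairing map k ↦ (π_A(k), π_B(k)):
  0 ↦ (0,0)
  1 ↦ (1,0)
  2 ↦ (2,0)
  3 ↦ (3,0)
  4 ↦ (0,1)
  5 ↦ (1,1)
  6 ↦ (1,1)  ✗ repeats pair of k=5
  7 ↦ (3,1)
distinct pairs in image: 7 / 8 needed
  → (1,1) hit at k=5 and k=6

Answer: NOT A VALID PRODUCT — duplicate pair at indices 5,6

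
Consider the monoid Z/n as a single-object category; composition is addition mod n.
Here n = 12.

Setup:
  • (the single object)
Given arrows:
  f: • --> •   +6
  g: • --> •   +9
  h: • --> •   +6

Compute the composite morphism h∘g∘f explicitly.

Answer: +9

Work:
  0 +6≡6 +9≡3 +6≡9  (mod 12)
composite: +9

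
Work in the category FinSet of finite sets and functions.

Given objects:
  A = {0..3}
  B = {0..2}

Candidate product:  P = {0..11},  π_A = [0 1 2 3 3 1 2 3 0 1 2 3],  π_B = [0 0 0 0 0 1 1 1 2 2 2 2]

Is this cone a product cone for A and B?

Answer: NOT A VALID PRODUCT — duplicate pair at indices 3,4

Trace:
|A|·|B| = 4·3 = 12;  |P| = 12
Check the pairing map k ↦ (π_A(k), π_B(k)):
  0 : (0,0)
  1 : (1,0)
  2 : (2,0)
  3 : (3,0)
  4 : (3,0)  ✗ repeats pair of k=3
  5 : (1,1)
  6 : (2,1)
  7 : (3,1)
  8 : (0,2)
  9 : (1,2)
  10 : (2,2)
  11 : (3,2)
distinct pairs in image: 11 / 12 needed
  → (3,0) hit at k=3 and k=4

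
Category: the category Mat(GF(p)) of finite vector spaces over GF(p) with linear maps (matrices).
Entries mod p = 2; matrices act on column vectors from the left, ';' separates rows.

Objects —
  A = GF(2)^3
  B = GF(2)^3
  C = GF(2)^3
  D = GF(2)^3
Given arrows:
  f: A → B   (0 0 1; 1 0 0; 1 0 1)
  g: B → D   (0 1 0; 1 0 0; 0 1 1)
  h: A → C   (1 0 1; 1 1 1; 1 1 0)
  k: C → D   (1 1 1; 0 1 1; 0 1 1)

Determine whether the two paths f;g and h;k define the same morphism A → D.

Answer: COMMUTES

Derivation:
Path 1 = f;g:
  e0=⟨1,0,0⟩ f→⟨0,1,1⟩ g→⟨1,0,0⟩
  e1=⟨0,1,0⟩ f→⟨0,0,0⟩ g→⟨0,0,0⟩
  e2=⟨0,0,1⟩ f→⟨1,0,1⟩ g→⟨0,1,1⟩
  composite₁ = (1 0 0; 0 0 1; 0 0 1)
Path 2 = h;k:
  e0=⟨1,0,0⟩ h→⟨1,1,1⟩ k→⟨1,0,0⟩
  e1=⟨0,1,0⟩ h→⟨0,1,1⟩ k→⟨0,0,0⟩
  e2=⟨0,0,1⟩ h→⟨1,1,0⟩ k→⟨0,1,1⟩
  composite₂ = (1 0 0; 0 0 1; 0 0 1)
Equal? same morphism ✓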